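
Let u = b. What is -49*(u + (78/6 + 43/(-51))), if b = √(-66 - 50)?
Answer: -30380/51 - 98*I*√29 ≈ -595.69 - 527.75*I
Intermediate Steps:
b = 2*I*√29 (b = √(-116) = 2*I*√29 ≈ 10.77*I)
u = 2*I*√29 ≈ 10.77*I
-49*(u + (78/6 + 43/(-51))) = -49*(2*I*√29 + (78/6 + 43/(-51))) = -49*(2*I*√29 + (78*(⅙) + 43*(-1/51))) = -49*(2*I*√29 + (13 - 43/51)) = -49*(2*I*√29 + 620/51) = -49*(620/51 + 2*I*√29) = -30380/51 - 98*I*√29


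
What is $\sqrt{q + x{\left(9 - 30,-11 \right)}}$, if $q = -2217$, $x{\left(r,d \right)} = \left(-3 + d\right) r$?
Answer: $i \sqrt{1923} \approx 43.852 i$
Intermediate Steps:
$x{\left(r,d \right)} = r \left(-3 + d\right)$
$\sqrt{q + x{\left(9 - 30,-11 \right)}} = \sqrt{-2217 + \left(9 - 30\right) \left(-3 - 11\right)} = \sqrt{-2217 + \left(9 - 30\right) \left(-14\right)} = \sqrt{-2217 - -294} = \sqrt{-2217 + 294} = \sqrt{-1923} = i \sqrt{1923}$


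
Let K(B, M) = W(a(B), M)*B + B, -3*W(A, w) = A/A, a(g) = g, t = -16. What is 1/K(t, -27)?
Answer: -3/32 ≈ -0.093750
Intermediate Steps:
W(A, w) = -⅓ (W(A, w) = -A/(3*A) = -⅓*1 = -⅓)
K(B, M) = 2*B/3 (K(B, M) = -B/3 + B = 2*B/3)
1/K(t, -27) = 1/((⅔)*(-16)) = 1/(-32/3) = -3/32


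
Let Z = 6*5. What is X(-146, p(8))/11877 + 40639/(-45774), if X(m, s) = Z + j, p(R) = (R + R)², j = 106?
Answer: -158814713/181219266 ≈ -0.87637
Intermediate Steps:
p(R) = 4*R² (p(R) = (2*R)² = 4*R²)
Z = 30
X(m, s) = 136 (X(m, s) = 30 + 106 = 136)
X(-146, p(8))/11877 + 40639/(-45774) = 136/11877 + 40639/(-45774) = 136*(1/11877) + 40639*(-1/45774) = 136/11877 - 40639/45774 = -158814713/181219266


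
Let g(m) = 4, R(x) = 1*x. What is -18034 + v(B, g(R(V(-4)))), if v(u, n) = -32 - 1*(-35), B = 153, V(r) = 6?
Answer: -18031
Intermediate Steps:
R(x) = x
v(u, n) = 3 (v(u, n) = -32 + 35 = 3)
-18034 + v(B, g(R(V(-4)))) = -18034 + 3 = -18031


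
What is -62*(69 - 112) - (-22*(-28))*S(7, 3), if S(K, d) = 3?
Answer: 818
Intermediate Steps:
-62*(69 - 112) - (-22*(-28))*S(7, 3) = -62*(69 - 112) - (-22*(-28))*3 = -62*(-43) - 616*3 = 2666 - 1*1848 = 2666 - 1848 = 818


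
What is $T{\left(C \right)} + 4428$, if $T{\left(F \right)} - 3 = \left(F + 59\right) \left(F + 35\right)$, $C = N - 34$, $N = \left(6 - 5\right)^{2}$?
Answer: $4483$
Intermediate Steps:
$N = 1$ ($N = 1^{2} = 1$)
$C = -33$ ($C = 1 - 34 = -33$)
$T{\left(F \right)} = 3 + \left(35 + F\right) \left(59 + F\right)$ ($T{\left(F \right)} = 3 + \left(F + 59\right) \left(F + 35\right) = 3 + \left(59 + F\right) \left(35 + F\right) = 3 + \left(35 + F\right) \left(59 + F\right)$)
$T{\left(C \right)} + 4428 = \left(2068 + \left(-33\right)^{2} + 94 \left(-33\right)\right) + 4428 = \left(2068 + 1089 - 3102\right) + 4428 = 55 + 4428 = 4483$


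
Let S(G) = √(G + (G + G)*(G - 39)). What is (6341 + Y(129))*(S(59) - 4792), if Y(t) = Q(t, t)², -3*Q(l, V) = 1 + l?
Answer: -354459448/9 + 73969*√2419/9 ≈ -3.8980e+7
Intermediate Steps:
Q(l, V) = -⅓ - l/3 (Q(l, V) = -(1 + l)/3 = -⅓ - l/3)
Y(t) = (-⅓ - t/3)²
S(G) = √(G + 2*G*(-39 + G)) (S(G) = √(G + (2*G)*(-39 + G)) = √(G + 2*G*(-39 + G)))
(6341 + Y(129))*(S(59) - 4792) = (6341 + (1 + 129)²/9)*(√(59*(-77 + 2*59)) - 4792) = (6341 + (⅑)*130²)*(√(59*(-77 + 118)) - 4792) = (6341 + (⅑)*16900)*(√(59*41) - 4792) = (6341 + 16900/9)*(√2419 - 4792) = 73969*(-4792 + √2419)/9 = -354459448/9 + 73969*√2419/9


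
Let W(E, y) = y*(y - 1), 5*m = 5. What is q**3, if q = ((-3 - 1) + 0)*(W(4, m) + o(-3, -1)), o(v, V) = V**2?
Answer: -64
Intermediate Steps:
m = 1 (m = (1/5)*5 = 1)
W(E, y) = y*(-1 + y)
q = -4 (q = ((-3 - 1) + 0)*(1*(-1 + 1) + (-1)**2) = (-4 + 0)*(1*0 + 1) = -4*(0 + 1) = -4*1 = -4)
q**3 = (-4)**3 = -64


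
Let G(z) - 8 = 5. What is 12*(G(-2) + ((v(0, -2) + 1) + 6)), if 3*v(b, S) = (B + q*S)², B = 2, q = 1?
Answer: 240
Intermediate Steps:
G(z) = 13 (G(z) = 8 + 5 = 13)
v(b, S) = (2 + S)²/3 (v(b, S) = (2 + 1*S)²/3 = (2 + S)²/3)
12*(G(-2) + ((v(0, -2) + 1) + 6)) = 12*(13 + (((2 - 2)²/3 + 1) + 6)) = 12*(13 + (((⅓)*0² + 1) + 6)) = 12*(13 + (((⅓)*0 + 1) + 6)) = 12*(13 + ((0 + 1) + 6)) = 12*(13 + (1 + 6)) = 12*(13 + 7) = 12*20 = 240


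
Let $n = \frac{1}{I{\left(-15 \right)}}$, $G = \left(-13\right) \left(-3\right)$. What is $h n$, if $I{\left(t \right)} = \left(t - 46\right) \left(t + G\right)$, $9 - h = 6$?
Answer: $- \frac{1}{488} \approx -0.0020492$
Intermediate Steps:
$h = 3$ ($h = 9 - 6 = 3$)
$G = 39$
$I{\left(t \right)} = \left(-46 + t\right) \left(39 + t\right)$ ($I{\left(t \right)} = \left(t - 46\right) \left(t + 39\right) = \left(-46 + t\right) \left(39 + t\right)$)
$n = - \frac{1}{1464}$ ($n = \frac{1}{-1794 + \left(-15\right)^{2} - -105} = \frac{1}{-1794 + 225 + 105} = \frac{1}{-1464} = - \frac{1}{1464} \approx -0.00068306$)
$h n = 3 \left(- \frac{1}{1464}\right) = - \frac{1}{488}$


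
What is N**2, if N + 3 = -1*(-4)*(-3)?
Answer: 225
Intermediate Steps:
N = -15 (N = -3 - 1*(-4)*(-3) = -3 + 4*(-3) = -3 - 12 = -15)
N**2 = (-15)**2 = 225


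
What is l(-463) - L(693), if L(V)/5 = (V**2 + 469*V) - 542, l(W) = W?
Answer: -4024083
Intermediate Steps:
L(V) = -2710 + 5*V**2 + 2345*V (L(V) = 5*((V**2 + 469*V) - 542) = 5*(-542 + V**2 + 469*V) = -2710 + 5*V**2 + 2345*V)
l(-463) - L(693) = -463 - (-2710 + 5*693**2 + 2345*693) = -463 - (-2710 + 5*480249 + 1625085) = -463 - (-2710 + 2401245 + 1625085) = -463 - 1*4023620 = -463 - 4023620 = -4024083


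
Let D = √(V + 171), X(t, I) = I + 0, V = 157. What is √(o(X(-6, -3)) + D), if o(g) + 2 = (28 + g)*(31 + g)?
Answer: √(698 + 2*√82) ≈ 26.760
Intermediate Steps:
X(t, I) = I
o(g) = -2 + (28 + g)*(31 + g)
D = 2*√82 (D = √(157 + 171) = √328 = 2*√82 ≈ 18.111)
√(o(X(-6, -3)) + D) = √((866 + (-3)² + 59*(-3)) + 2*√82) = √((866 + 9 - 177) + 2*√82) = √(698 + 2*√82)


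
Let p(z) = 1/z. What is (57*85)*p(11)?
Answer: 4845/11 ≈ 440.45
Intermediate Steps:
(57*85)*p(11) = (57*85)/11 = 4845*(1/11) = 4845/11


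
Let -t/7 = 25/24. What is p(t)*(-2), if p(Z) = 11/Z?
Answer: 528/175 ≈ 3.0171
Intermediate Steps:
t = -175/24 ≈ -7.2917
p(t)*(-2) = (11/(-175/24))*(-2) = (11*(-24/175))*(-2) = -264/175*(-2) = 528/175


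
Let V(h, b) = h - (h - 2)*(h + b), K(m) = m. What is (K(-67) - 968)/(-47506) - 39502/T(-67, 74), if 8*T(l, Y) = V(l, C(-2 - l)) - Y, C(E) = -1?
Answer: 15017658251/229596498 ≈ 65.409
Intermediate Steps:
V(h, b) = h - (-2 + h)*(b + h)
T(l, Y) = -¼ + l/2 - Y/8 - l²/8 (T(l, Y) = ((-l² + 2*(-1) + 3*l - 1*(-1)*l) - Y)/8 = ((-l² - 2 + 3*l + l) - Y)/8 = ((-2 - l² + 4*l) - Y)/8 = (-2 - Y - l² + 4*l)/8 = -¼ + l/2 - Y/8 - l²/8)
(K(-67) - 968)/(-47506) - 39502/T(-67, 74) = (-67 - 968)/(-47506) - 39502/(-¼ + (½)*(-67) - ⅛*74 - ⅛*(-67)²) = -1035*(-1/47506) - 39502/(-¼ - 67/2 - 37/4 - ⅛*4489) = 1035/47506 - 39502/(-¼ - 67/2 - 37/4 - 4489/8) = 1035/47506 - 39502/(-4833/8) = 1035/47506 - 39502*(-8/4833) = 1035/47506 + 316016/4833 = 15017658251/229596498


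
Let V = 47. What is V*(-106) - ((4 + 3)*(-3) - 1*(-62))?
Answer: -5023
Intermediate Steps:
V*(-106) - ((4 + 3)*(-3) - 1*(-62)) = 47*(-106) - ((4 + 3)*(-3) - 1*(-62)) = -4982 - (7*(-3) + 62) = -4982 - (-21 + 62) = -4982 - 1*41 = -4982 - 41 = -5023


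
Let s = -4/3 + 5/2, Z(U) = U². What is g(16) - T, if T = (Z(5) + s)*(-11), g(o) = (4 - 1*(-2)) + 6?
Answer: 1799/6 ≈ 299.83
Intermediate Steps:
g(o) = 12 (g(o) = (4 + 2) + 6 = 6 + 6 = 12)
s = 7/6 (s = -4*⅓ + 5*(½) = -4/3 + 5/2 = 7/6 ≈ 1.1667)
T = -1727/6 (T = (5² + 7/6)*(-11) = (25 + 7/6)*(-11) = (157/6)*(-11) = -1727/6 ≈ -287.83)
g(16) - T = 12 - 1*(-1727/6) = 12 + 1727/6 = 1799/6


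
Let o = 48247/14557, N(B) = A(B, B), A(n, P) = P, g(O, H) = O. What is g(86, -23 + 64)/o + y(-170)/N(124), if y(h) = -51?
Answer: 152775251/5982628 ≈ 25.536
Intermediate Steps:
N(B) = B
o = 48247/14557 (o = 48247*(1/14557) = 48247/14557 ≈ 3.3144)
g(86, -23 + 64)/o + y(-170)/N(124) = 86/(48247/14557) - 51/124 = 86*(14557/48247) - 51*1/124 = 1251902/48247 - 51/124 = 152775251/5982628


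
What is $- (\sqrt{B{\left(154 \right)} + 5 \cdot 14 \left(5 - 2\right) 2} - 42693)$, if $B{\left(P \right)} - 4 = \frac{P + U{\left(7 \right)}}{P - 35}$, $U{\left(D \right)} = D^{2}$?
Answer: $42693 - \frac{\sqrt{123029}}{17} \approx 42672.0$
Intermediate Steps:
$B{\left(P \right)} = 4 + \frac{49 + P}{-35 + P}$ ($B{\left(P \right)} = 4 + \frac{P + 7^{2}}{P - 35} = 4 + \frac{P + 49}{-35 + P} = 4 + \frac{49 + P}{-35 + P}$)
$- (\sqrt{B{\left(154 \right)} + 5 \cdot 14 \left(5 - 2\right) 2} - 42693) = - (\sqrt{\frac{-91 + 5 \cdot 154}{-35 + 154} + 5 \cdot 14 \left(5 - 2\right) 2} - 42693) = - (\sqrt{\frac{-91 + 770}{119} + 70 \cdot 3 \cdot 2} - 42693) = - (\sqrt{\frac{1}{119} \cdot 679 + 70 \cdot 6} - 42693) = - (\sqrt{\frac{97}{17} + 420} - 42693) = - (\sqrt{\frac{7237}{17}} - 42693) = - (\frac{\sqrt{123029}}{17} - 42693) = - (-42693 + \frac{\sqrt{123029}}{17}) = 42693 - \frac{\sqrt{123029}}{17}$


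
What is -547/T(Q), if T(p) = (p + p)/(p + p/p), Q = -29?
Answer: -7658/29 ≈ -264.07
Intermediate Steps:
T(p) = 2*p/(1 + p) (T(p) = (2*p)/(p + 1) = (2*p)/(1 + p) = 2*p/(1 + p))
-547/T(Q) = -547/(2*(-29)/(1 - 29)) = -547/(2*(-29)/(-28)) = -547/(2*(-29)*(-1/28)) = -547/29/14 = -547*14/29 = -7658/29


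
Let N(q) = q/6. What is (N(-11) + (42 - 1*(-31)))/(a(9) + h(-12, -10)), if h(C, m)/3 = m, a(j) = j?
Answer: -61/18 ≈ -3.3889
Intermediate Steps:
N(q) = q/6 (N(q) = q*(1/6) = q/6)
h(C, m) = 3*m
(N(-11) + (42 - 1*(-31)))/(a(9) + h(-12, -10)) = ((1/6)*(-11) + (42 - 1*(-31)))/(9 + 3*(-10)) = (-11/6 + (42 + 31))/(9 - 30) = (-11/6 + 73)/(-21) = -1/21*427/6 = -61/18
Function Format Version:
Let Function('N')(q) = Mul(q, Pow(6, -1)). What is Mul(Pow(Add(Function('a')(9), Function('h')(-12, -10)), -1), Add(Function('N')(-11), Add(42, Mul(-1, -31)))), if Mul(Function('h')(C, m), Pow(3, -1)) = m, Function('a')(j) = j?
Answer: Rational(-61, 18) ≈ -3.3889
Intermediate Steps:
Function('N')(q) = Mul(Rational(1, 6), q) (Function('N')(q) = Mul(q, Rational(1, 6)) = Mul(Rational(1, 6), q))
Function('h')(C, m) = Mul(3, m)
Mul(Pow(Add(Function('a')(9), Function('h')(-12, -10)), -1), Add(Function('N')(-11), Add(42, Mul(-1, -31)))) = Mul(Pow(Add(9, Mul(3, -10)), -1), Add(Mul(Rational(1, 6), -11), Add(42, Mul(-1, -31)))) = Mul(Pow(Add(9, -30), -1), Add(Rational(-11, 6), Add(42, 31))) = Mul(Pow(-21, -1), Add(Rational(-11, 6), 73)) = Mul(Rational(-1, 21), Rational(427, 6)) = Rational(-61, 18)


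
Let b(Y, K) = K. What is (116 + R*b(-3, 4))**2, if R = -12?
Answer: 4624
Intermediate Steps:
(116 + R*b(-3, 4))**2 = (116 - 12*4)**2 = (116 - 48)**2 = 68**2 = 4624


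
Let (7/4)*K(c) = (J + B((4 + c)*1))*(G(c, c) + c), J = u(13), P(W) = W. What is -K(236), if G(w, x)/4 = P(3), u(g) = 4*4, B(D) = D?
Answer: -253952/7 ≈ -36279.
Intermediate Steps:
u(g) = 16
J = 16
G(w, x) = 12 (G(w, x) = 4*3 = 12)
K(c) = 4*(12 + c)*(20 + c)/7 (K(c) = 4*((16 + (4 + c)*1)*(12 + c))/7 = 4*((16 + (4 + c))*(12 + c))/7 = 4*((20 + c)*(12 + c))/7 = 4*((12 + c)*(20 + c))/7 = 4*(12 + c)*(20 + c)/7)
-K(236) = -(960/7 + (4/7)*236² + (128/7)*236) = -(960/7 + (4/7)*55696 + 30208/7) = -(960/7 + 222784/7 + 30208/7) = -1*253952/7 = -253952/7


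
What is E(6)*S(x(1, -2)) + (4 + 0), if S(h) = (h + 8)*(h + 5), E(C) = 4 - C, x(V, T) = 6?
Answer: -304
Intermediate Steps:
S(h) = (5 + h)*(8 + h) (S(h) = (8 + h)*(5 + h) = (5 + h)*(8 + h))
E(6)*S(x(1, -2)) + (4 + 0) = (4 - 1*6)*(40 + 6**2 + 13*6) + (4 + 0) = (4 - 6)*(40 + 36 + 78) + 4 = -2*154 + 4 = -308 + 4 = -304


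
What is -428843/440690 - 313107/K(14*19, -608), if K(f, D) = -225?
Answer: 9192442277/6610350 ≈ 1390.6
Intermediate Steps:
-428843/440690 - 313107/K(14*19, -608) = -428843/440690 - 313107/(-225) = -428843*1/440690 - 313107*(-1/225) = -428843/440690 + 104369/75 = 9192442277/6610350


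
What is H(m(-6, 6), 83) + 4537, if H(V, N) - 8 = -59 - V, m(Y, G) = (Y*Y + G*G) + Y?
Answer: 4420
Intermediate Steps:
m(Y, G) = Y + G**2 + Y**2 (m(Y, G) = (Y**2 + G**2) + Y = (G**2 + Y**2) + Y = Y + G**2 + Y**2)
H(V, N) = -51 - V (H(V, N) = 8 + (-59 - V) = -51 - V)
H(m(-6, 6), 83) + 4537 = (-51 - (-6 + 6**2 + (-6)**2)) + 4537 = (-51 - (-6 + 36 + 36)) + 4537 = (-51 - 1*66) + 4537 = (-51 - 66) + 4537 = -117 + 4537 = 4420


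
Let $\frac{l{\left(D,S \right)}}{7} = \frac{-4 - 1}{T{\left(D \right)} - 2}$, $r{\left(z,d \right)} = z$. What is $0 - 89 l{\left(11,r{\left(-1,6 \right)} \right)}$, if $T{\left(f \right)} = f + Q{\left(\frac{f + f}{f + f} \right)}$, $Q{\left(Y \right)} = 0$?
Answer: $\frac{3115}{9} \approx 346.11$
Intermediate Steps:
$T{\left(f \right)} = f$ ($T{\left(f \right)} = f + 0 = f$)
$l{\left(D,S \right)} = - \frac{35}{-2 + D}$ ($l{\left(D,S \right)} = 7 \frac{-4 - 1}{D - 2} = 7 \left(- \frac{5}{-2 + D}\right) = - \frac{35}{-2 + D}$)
$0 - 89 l{\left(11,r{\left(-1,6 \right)} \right)} = 0 - 89 \left(- \frac{35}{-2 + 11}\right) = 0 - 89 \left(- \frac{35}{9}\right) = 0 - 89 \left(\left(-35\right) \frac{1}{9}\right) = 0 - - \frac{3115}{9} = 0 + \frac{3115}{9} = \frac{3115}{9}$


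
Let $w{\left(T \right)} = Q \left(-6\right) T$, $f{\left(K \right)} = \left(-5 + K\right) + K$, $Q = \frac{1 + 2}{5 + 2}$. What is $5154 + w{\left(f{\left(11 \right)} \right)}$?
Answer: $\frac{35772}{7} \approx 5110.3$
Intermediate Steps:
$Q = \frac{3}{7} \approx 0.42857$
$f{\left(K \right)} = -5 + 2 K$
$w{\left(T \right)} = - \frac{18 T}{7}$ ($w{\left(T \right)} = \frac{3}{7} \left(-6\right) T = - \frac{18 T}{7}$)
$5154 + w{\left(f{\left(11 \right)} \right)} = 5154 - \frac{18 \left(-5 + 2 \cdot 11\right)}{7} = 5154 - \frac{18 \left(-5 + 22\right)}{7} = 5154 - \frac{306}{7} = \frac{35772}{7}$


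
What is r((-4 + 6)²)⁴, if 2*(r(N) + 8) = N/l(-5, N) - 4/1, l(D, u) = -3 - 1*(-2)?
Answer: 20736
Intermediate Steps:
l(D, u) = -1 (l(D, u) = -3 + 2 = -1)
r(N) = -10 - N/2 (r(N) = -8 + (N/(-1) - 4/1)/2 = -8 + (N*(-1) - 4*1)/2 = -8 + (-N - 4)/2 = -8 + (-4 - N)/2 = -8 + (-2 - N/2) = -10 - N/2)
r((-4 + 6)²)⁴ = (-10 - (-4 + 6)²/2)⁴ = (-10 - ½*2²)⁴ = (-10 - ½*4)⁴ = (-10 - 2)⁴ = (-12)⁴ = 20736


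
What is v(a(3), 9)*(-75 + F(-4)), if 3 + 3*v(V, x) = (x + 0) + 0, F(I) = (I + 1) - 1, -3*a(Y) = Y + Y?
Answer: -158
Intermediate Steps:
a(Y) = -2*Y/3 (a(Y) = -(Y + Y)/3 = -2*Y/3)
F(I) = I (F(I) = (1 + I) - 1 = I)
v(V, x) = -1 + x/3 (v(V, x) = -1 + ((x + 0) + 0)/3 = -1 + (x + 0)/3 = -1 + x/3)
v(a(3), 9)*(-75 + F(-4)) = (-1 + (⅓)*9)*(-75 - 4) = (-1 + 3)*(-79) = 2*(-79) = -158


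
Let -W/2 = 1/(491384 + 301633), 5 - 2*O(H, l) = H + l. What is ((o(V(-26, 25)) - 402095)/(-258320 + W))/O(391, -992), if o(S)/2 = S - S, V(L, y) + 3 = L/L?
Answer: 106289390205/20690067295642 ≈ 0.0051372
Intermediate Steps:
V(L, y) = -2 (V(L, y) = -3 + L/L = -3 + 1 = -2)
O(H, l) = 5/2 - H/2 - l/2 (O(H, l) = 5/2 - (H + l)/2 = 5/2 + (-H/2 - l/2) = 5/2 - H/2 - l/2)
W = -2/793017 (W = -2/(491384 + 301633) = -2/793017 ≈ -2.5220e-6)
o(S) = 0 (o(S) = 2*(S - S) = 2*0 = 0)
((o(V(-26, 25)) - 402095)/(-258320 + W))/O(391, -992) = ((0 - 402095)/(-258320 - 2/793017))/(5/2 - ½*391 - ½*(-992)) = (-402095/(-204852151442/793017))/(5/2 - 391/2 + 496) = -402095*(-793017/204852151442)/303 = (318868170615/204852151442)*(1/303) = 106289390205/20690067295642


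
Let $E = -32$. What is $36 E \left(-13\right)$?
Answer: $14976$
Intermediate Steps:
$36 E \left(-13\right) = 36 \left(-32\right) \left(-13\right) = \left(-1152\right) \left(-13\right) = 14976$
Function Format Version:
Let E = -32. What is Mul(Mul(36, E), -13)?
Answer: 14976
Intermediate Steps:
Mul(Mul(36, E), -13) = Mul(Mul(36, -32), -13) = Mul(-1152, -13) = 14976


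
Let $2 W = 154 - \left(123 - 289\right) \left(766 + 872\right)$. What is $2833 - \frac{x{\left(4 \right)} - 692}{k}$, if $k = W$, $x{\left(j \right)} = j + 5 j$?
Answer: $\frac{385376491}{136031} \approx 2833.0$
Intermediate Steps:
$x{\left(j \right)} = 6 j$
$W = 136031$ ($W = \frac{154 - \left(123 - 289\right) \left(766 + 872\right)}{2} = \frac{154 - \left(-166\right) 1638}{2} = \frac{154 - -271908}{2} = \frac{154 + 271908}{2} = \frac{1}{2} \cdot 272062 = 136031$)
$k = 136031$
$2833 - \frac{x{\left(4 \right)} - 692}{k} = 2833 - \frac{6 \cdot 4 - 692}{136031} = 2833 - \left(24 - 692\right) \frac{1}{136031} = 2833 - \left(-668\right) \frac{1}{136031} = 2833 - - \frac{668}{136031} = 2833 + \frac{668}{136031} = \frac{385376491}{136031}$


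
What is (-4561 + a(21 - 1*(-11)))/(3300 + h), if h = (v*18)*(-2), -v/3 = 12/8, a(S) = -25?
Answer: -2293/1731 ≈ -1.3247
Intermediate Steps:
v = -9/2 (v = -36/8 = -3*3/2 = -9/2 ≈ -4.5000)
h = 162 (h = -9/2*18*(-2) = -81*(-2) = 162)
(-4561 + a(21 - 1*(-11)))/(3300 + h) = (-4561 - 25)/(3300 + 162) = -4586/3462 = -4586*1/3462 = -2293/1731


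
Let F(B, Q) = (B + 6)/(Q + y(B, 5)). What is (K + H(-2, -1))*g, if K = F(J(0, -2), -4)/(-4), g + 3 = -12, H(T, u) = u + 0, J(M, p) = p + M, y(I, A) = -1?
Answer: 12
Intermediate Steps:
J(M, p) = M + p
F(B, Q) = (6 + B)/(-1 + Q) (F(B, Q) = (B + 6)/(Q - 1) = (6 + B)/(-1 + Q))
H(T, u) = u
g = -15 (g = -3 - 12 = -15)
K = ⅕ (K = ((6 + (0 - 2))/(-1 - 4))/(-4) = ((6 - 2)/(-5))*(-¼) = -⅕*4*(-¼) = -⅘*(-¼) = ⅕ ≈ 0.20000)
(K + H(-2, -1))*g = (⅕ - 1)*(-15) = -⅘*(-15) = 12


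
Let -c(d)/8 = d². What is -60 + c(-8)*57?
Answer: -29244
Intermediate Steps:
c(d) = -8*d²
-60 + c(-8)*57 = -60 - 8*(-8)²*57 = -60 - 8*64*57 = -60 - 512*57 = -60 - 29184 = -29244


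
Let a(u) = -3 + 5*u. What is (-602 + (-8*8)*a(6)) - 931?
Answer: -3261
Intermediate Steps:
(-602 + (-8*8)*a(6)) - 931 = (-602 + (-8*8)*(-3 + 5*6)) - 931 = (-602 - 64*(-3 + 30)) - 931 = (-602 - 64*27) - 931 = (-602 - 1728) - 931 = -2330 - 931 = -3261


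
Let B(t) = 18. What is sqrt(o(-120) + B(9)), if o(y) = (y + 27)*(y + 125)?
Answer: I*sqrt(447) ≈ 21.142*I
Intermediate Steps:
o(y) = (27 + y)*(125 + y)
sqrt(o(-120) + B(9)) = sqrt((3375 + (-120)**2 + 152*(-120)) + 18) = sqrt((3375 + 14400 - 18240) + 18) = sqrt(-465 + 18) = sqrt(-447) = I*sqrt(447)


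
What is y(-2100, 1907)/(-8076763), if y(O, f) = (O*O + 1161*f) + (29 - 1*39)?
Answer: -6624017/8076763 ≈ -0.82013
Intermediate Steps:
y(O, f) = -10 + O² + 1161*f (y(O, f) = (O² + 1161*f) + (29 - 39) = (O² + 1161*f) - 10 = -10 + O² + 1161*f)
y(-2100, 1907)/(-8076763) = (-10 + (-2100)² + 1161*1907)/(-8076763) = (-10 + 4410000 + 2214027)*(-1/8076763) = 6624017*(-1/8076763) = -6624017/8076763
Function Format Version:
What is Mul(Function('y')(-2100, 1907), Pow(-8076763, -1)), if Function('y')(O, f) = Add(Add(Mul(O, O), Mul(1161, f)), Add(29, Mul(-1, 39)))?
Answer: Rational(-6624017, 8076763) ≈ -0.82013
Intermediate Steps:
Function('y')(O, f) = Add(-10, Pow(O, 2), Mul(1161, f)) (Function('y')(O, f) = Add(Add(Pow(O, 2), Mul(1161, f)), Add(29, -39)) = Add(Add(Pow(O, 2), Mul(1161, f)), -10) = Add(-10, Pow(O, 2), Mul(1161, f)))
Mul(Function('y')(-2100, 1907), Pow(-8076763, -1)) = Mul(Add(-10, Pow(-2100, 2), Mul(1161, 1907)), Pow(-8076763, -1)) = Mul(Add(-10, 4410000, 2214027), Rational(-1, 8076763)) = Mul(6624017, Rational(-1, 8076763)) = Rational(-6624017, 8076763)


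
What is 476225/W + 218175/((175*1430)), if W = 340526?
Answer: 1934695663/852166315 ≈ 2.2703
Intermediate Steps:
476225/W + 218175/((175*1430)) = 476225/340526 + 218175/((175*1430)) = 476225*(1/340526) + 218175/250250 = 476225/340526 + 218175*(1/250250) = 476225/340526 + 8727/10010 = 1934695663/852166315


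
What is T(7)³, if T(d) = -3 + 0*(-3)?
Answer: -27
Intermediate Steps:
T(d) = -3 (T(d) = -3 + 0 = -3)
T(7)³ = (-3)³ = -27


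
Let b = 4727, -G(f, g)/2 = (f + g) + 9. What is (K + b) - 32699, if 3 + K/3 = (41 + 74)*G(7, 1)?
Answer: -39711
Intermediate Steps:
G(f, g) = -18 - 2*f - 2*g (G(f, g) = -2*((f + g) + 9) = -2*(9 + f + g) = -18 - 2*f - 2*g)
K = -11739 (K = -9 + 3*((41 + 74)*(-18 - 2*7 - 2*1)) = -9 + 3*(115*(-18 - 14 - 2)) = -9 + 3*(115*(-34)) = -9 + 3*(-3910) = -9 - 11730 = -11739)
(K + b) - 32699 = (-11739 + 4727) - 32699 = -7012 - 32699 = -39711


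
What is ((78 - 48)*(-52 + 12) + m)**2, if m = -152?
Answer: 1827904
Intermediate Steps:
((78 - 48)*(-52 + 12) + m)**2 = ((78 - 48)*(-52 + 12) - 152)**2 = (30*(-40) - 152)**2 = (-1200 - 152)**2 = (-1352)**2 = 1827904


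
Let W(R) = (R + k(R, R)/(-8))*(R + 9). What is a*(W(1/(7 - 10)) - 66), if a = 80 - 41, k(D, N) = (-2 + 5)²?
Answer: -36803/12 ≈ -3066.9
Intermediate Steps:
k(D, N) = 9 (k(D, N) = 3² = 9)
W(R) = (9 + R)*(-9/8 + R) (W(R) = (R + 9/(-8))*(R + 9) = (R + 9*(-⅛))*(9 + R) = (R - 9/8)*(9 + R) = (-9/8 + R)*(9 + R) = (9 + R)*(-9/8 + R))
a = 39
a*(W(1/(7 - 10)) - 66) = 39*((-81/8 + (1/(7 - 10))² + 63/(8*(7 - 10))) - 66) = 39*((-81/8 + (1/(-3))² + (63/8)/(-3)) - 66) = 39*((-81/8 + (-⅓)² + (63/8)*(-⅓)) - 66) = 39*((-81/8 + ⅑ - 21/8) - 66) = 39*(-455/36 - 66) = 39*(-2831/36) = -36803/12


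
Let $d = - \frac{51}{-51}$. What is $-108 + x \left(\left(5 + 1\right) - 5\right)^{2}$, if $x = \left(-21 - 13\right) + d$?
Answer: $-141$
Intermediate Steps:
$d = 1$ ($d = \left(-51\right) \left(- \frac{1}{51}\right) = 1$)
$x = -33$ ($x = \left(-21 - 13\right) + 1 = -34 + 1 = -33$)
$-108 + x \left(\left(5 + 1\right) - 5\right)^{2} = -108 - 33 \left(\left(5 + 1\right) - 5\right)^{2} = -108 - 33 \left(6 - 5\right)^{2} = -108 - 33 \cdot 1^{2} = -108 - 33 = -141$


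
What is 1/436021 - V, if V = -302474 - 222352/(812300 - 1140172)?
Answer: 2702581687566023/8934942332 ≈ 3.0247e+5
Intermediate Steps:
V = -6198283311/20492 (V = -302474 - 222352/(-327872) = -302474 - 222352*(-1/327872) = -302474 + 13897/20492 = -6198283311/20492 ≈ -3.0247e+5)
1/436021 - V = 1/436021 - 1*(-6198283311/20492) = 1/436021 + 6198283311/20492 = 2702581687566023/8934942332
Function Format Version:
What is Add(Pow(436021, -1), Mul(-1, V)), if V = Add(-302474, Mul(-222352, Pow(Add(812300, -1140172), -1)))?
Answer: Rational(2702581687566023, 8934942332) ≈ 3.0247e+5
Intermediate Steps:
V = Rational(-6198283311, 20492) (V = Add(-302474, Mul(-222352, Pow(-327872, -1))) = Add(-302474, Mul(-222352, Rational(-1, 327872))) = Add(-302474, Rational(13897, 20492)) = Rational(-6198283311, 20492) ≈ -3.0247e+5)
Add(Pow(436021, -1), Mul(-1, V)) = Add(Pow(436021, -1), Mul(-1, Rational(-6198283311, 20492))) = Add(Rational(1, 436021), Rational(6198283311, 20492)) = Rational(2702581687566023, 8934942332)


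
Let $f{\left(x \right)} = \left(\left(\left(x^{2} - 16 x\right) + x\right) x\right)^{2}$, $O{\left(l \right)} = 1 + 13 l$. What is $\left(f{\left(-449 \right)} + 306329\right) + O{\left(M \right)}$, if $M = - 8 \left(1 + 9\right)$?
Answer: $8750267405627786$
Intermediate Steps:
$M = -80$ ($M = \left(-8\right) 10 = -80$)
$f{\left(x \right)} = x^{2} \left(x^{2} - 15 x\right)^{2}$ ($f{\left(x \right)} = \left(\left(x^{2} - 15 x\right) x\right)^{2} = \left(x \left(x^{2} - 15 x\right)\right)^{2} = x^{2} \left(x^{2} - 15 x\right)^{2}$)
$\left(f{\left(-449 \right)} + 306329\right) + O{\left(M \right)} = \left(\left(-449\right)^{4} \left(-15 - 449\right)^{2} + 306329\right) + \left(1 + 13 \left(-80\right)\right) = \left(40642963201 \left(-464\right)^{2} + 306329\right) + \left(1 - 1040\right) = \left(40642963201 \cdot 215296 + 306329\right) - 1039 = \left(8750267405322496 + 306329\right) - 1039 = 8750267405628825 - 1039 = 8750267405627786$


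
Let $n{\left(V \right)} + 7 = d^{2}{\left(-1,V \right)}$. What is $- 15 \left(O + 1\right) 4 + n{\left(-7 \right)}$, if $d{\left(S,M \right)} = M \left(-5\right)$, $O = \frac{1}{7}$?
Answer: $\frac{8046}{7} \approx 1149.4$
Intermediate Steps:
$O = \frac{1}{7} \approx 0.14286$
$d{\left(S,M \right)} = - 5 M$
$n{\left(V \right)} = -7 + 25 V^{2}$ ($n{\left(V \right)} = -7 + \left(- 5 V\right)^{2} = -7 + 25 V^{2}$)
$- 15 \left(O + 1\right) 4 + n{\left(-7 \right)} = - 15 \left(\frac{1}{7} + 1\right) 4 - \left(7 - 25 \left(-7\right)^{2}\right) = - 15 \cdot \frac{8}{7} \cdot 4 + \left(-7 + 25 \cdot 49\right) = \left(-15\right) \frac{32}{7} + \left(-7 + 1225\right) = - \frac{480}{7} + 1218 = \frac{8046}{7}$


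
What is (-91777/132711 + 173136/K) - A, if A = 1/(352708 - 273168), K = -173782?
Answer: -1548108188060201/917206879989540 ≈ -1.6879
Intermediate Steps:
A = 1/79540 ≈ 1.2572e-5
(-91777/132711 + 173136/K) - A = (-91777/132711 + 173136/(-173782)) - 1*1/79540 = (-91777*1/132711 + 173136*(-1/173782)) - 1/79540 = (-91777/132711 - 86568/86891) - 1/79540 = -19463121155/11531391501 - 1/79540 = -1548108188060201/917206879989540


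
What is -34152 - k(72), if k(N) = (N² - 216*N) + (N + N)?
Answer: -23928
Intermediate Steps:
k(N) = N² - 214*N (k(N) = (N² - 216*N) + 2*N = N² - 214*N)
-34152 - k(72) = -34152 - 72*(-214 + 72) = -34152 - 72*(-142) = -34152 - 1*(-10224) = -34152 + 10224 = -23928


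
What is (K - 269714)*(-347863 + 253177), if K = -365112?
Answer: 60109134636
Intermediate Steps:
(K - 269714)*(-347863 + 253177) = (-365112 - 269714)*(-347863 + 253177) = -634826*(-94686) = 60109134636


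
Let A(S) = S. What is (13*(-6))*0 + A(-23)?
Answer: -23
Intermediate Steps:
(13*(-6))*0 + A(-23) = (13*(-6))*0 - 23 = -78*0 - 23 = 0 - 23 = -23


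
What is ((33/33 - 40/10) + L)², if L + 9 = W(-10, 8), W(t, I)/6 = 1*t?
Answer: 5184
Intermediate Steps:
W(t, I) = 6*t (W(t, I) = 6*(1*t) = 6*t)
L = -69 (L = -9 + 6*(-10) = -9 - 60 = -69)
((33/33 - 40/10) + L)² = ((33/33 - 40/10) - 69)² = ((33*(1/33) - 40*⅒) - 69)² = ((1 - 4) - 69)² = (-3 - 69)² = (-72)² = 5184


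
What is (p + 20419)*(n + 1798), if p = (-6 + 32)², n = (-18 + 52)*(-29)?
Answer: 17129140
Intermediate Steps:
n = -986 (n = 34*(-29) = -986)
p = 676 (p = 26² = 676)
(p + 20419)*(n + 1798) = (676 + 20419)*(-986 + 1798) = 21095*812 = 17129140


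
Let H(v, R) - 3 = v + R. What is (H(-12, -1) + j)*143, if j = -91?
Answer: -14443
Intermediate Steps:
H(v, R) = 3 + R + v (H(v, R) = 3 + (v + R) = 3 + (R + v) = 3 + R + v)
(H(-12, -1) + j)*143 = ((3 - 1 - 12) - 91)*143 = (-10 - 91)*143 = -101*143 = -14443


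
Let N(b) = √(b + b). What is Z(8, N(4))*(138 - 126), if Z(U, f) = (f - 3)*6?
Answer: -216 + 144*√2 ≈ -12.353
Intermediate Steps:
N(b) = √2*√b (N(b) = √(2*b) = √2*√b)
Z(U, f) = -18 + 6*f (Z(U, f) = (-3 + f)*6 = -18 + 6*f)
Z(8, N(4))*(138 - 126) = (-18 + 6*(√2*√4))*(138 - 126) = (-18 + 6*(√2*2))*12 = (-18 + 6*(2*√2))*12 = (-18 + 12*√2)*12 = -216 + 144*√2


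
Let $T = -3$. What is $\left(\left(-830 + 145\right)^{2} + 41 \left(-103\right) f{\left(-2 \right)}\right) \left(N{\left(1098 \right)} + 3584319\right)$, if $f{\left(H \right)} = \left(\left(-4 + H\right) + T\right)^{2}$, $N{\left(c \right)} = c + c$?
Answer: $456068420430$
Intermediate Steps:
$N{\left(c \right)} = 2 c$
$f{\left(H \right)} = \left(-7 + H\right)^{2}$ ($f{\left(H \right)} = \left(\left(-4 + H\right) - 3\right)^{2} = \left(-7 + H\right)^{2}$)
$\left(\left(-830 + 145\right)^{2} + 41 \left(-103\right) f{\left(-2 \right)}\right) \left(N{\left(1098 \right)} + 3584319\right) = \left(\left(-830 + 145\right)^{2} + 41 \left(-103\right) \left(-7 - 2\right)^{2}\right) \left(2 \cdot 1098 + 3584319\right) = \left(\left(-685\right)^{2} - 4223 \left(-9\right)^{2}\right) \left(2196 + 3584319\right) = \left(469225 - 342063\right) 3586515 = 127162 \cdot 3586515 = 456068420430$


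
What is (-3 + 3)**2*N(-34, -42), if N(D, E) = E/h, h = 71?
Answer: 0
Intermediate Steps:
N(D, E) = E/71
(-3 + 3)**2*N(-34, -42) = (-3 + 3)**2*((1/71)*(-42)) = 0**2*(-42/71) = 0*(-42/71) = 0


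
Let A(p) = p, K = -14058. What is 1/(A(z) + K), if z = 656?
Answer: -1/13402 ≈ -7.4616e-5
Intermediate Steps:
1/(A(z) + K) = 1/(656 - 14058) = 1/(-13402) = -1/13402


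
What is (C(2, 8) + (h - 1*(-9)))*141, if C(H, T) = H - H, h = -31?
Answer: -3102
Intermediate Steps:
C(H, T) = 0
(C(2, 8) + (h - 1*(-9)))*141 = (0 + (-31 - 1*(-9)))*141 = (0 + (-31 + 9))*141 = (0 - 22)*141 = -22*141 = -3102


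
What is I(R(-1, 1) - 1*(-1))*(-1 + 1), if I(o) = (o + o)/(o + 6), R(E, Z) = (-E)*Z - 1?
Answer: 0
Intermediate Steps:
R(E, Z) = -1 - E*Z (R(E, Z) = -E*Z - 1 = -1 - E*Z)
I(o) = 2*o/(6 + o) (I(o) = (2*o)/(6 + o) = 2*o/(6 + o))
I(R(-1, 1) - 1*(-1))*(-1 + 1) = (2*((-1 - 1*(-1)*1) - 1*(-1))/(6 + ((-1 - 1*(-1)*1) - 1*(-1))))*(-1 + 1) = (2*((-1 + 1) + 1)/(6 + ((-1 + 1) + 1)))*0 = (2*(0 + 1)/(6 + (0 + 1)))*0 = (2*1/(6 + 1))*0 = (2*1/7)*0 = (2*1*(1/7))*0 = (2/7)*0 = 0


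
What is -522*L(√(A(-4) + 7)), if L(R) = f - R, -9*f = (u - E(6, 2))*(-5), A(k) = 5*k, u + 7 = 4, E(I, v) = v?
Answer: 1450 + 522*I*√13 ≈ 1450.0 + 1882.1*I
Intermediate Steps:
u = -3 (u = -7 + 4 = -3)
f = -25/9 (f = -(-3 - 1*2)*(-5)/9 = -(-3 - 2)*(-5)/9 = -(-5)*(-5)/9 = -⅑*25 = -25/9 ≈ -2.7778)
L(R) = -25/9 - R
-522*L(√(A(-4) + 7)) = -522*(-25/9 - √(5*(-4) + 7)) = -522*(-25/9 - √(-20 + 7)) = -522*(-25/9 - √(-13)) = -522*(-25/9 - I*√13) = 1450 + 522*I*√13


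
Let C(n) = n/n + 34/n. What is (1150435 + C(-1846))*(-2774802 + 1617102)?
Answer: -1229306536214700/923 ≈ -1.3319e+12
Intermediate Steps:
C(n) = 1 + 34/n
(1150435 + C(-1846))*(-2774802 + 1617102) = (1150435 + (34 - 1846)/(-1846))*(-2774802 + 1617102) = (1150435 - 1/1846*(-1812))*(-1157700) = (1150435 + 906/923)*(-1157700) = (1061852411/923)*(-1157700) = -1229306536214700/923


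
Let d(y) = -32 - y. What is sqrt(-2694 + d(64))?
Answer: 3*I*sqrt(310) ≈ 52.82*I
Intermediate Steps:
sqrt(-2694 + d(64)) = sqrt(-2694 + (-32 - 1*64)) = sqrt(-2694 + (-32 - 64)) = sqrt(-2694 - 96) = sqrt(-2790) = 3*I*sqrt(310)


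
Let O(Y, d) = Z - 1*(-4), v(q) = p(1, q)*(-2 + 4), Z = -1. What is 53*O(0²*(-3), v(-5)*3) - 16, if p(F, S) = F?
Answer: 143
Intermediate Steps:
v(q) = 2 (v(q) = 1*(-2 + 4) = 1*2 = 2)
O(Y, d) = 3 (O(Y, d) = -1 - 1*(-4) = -1 + 4 = 3)
53*O(0²*(-3), v(-5)*3) - 16 = 53*3 - 16 = 159 - 16 = 143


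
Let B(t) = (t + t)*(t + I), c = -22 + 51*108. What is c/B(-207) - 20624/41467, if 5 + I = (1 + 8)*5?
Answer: -599207075/1433472723 ≈ -0.41801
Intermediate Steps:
I = 40 (I = -5 + (1 + 8)*5 = -5 + 9*5 = -5 + 45 = 40)
c = 5486 (c = -22 + 5508 = 5486)
B(t) = 2*t*(40 + t) (B(t) = (t + t)*(t + 40) = (2*t)*(40 + t) = 2*t*(40 + t))
c/B(-207) - 20624/41467 = 5486/((2*(-207)*(40 - 207))) - 20624/41467 = 5486/((2*(-207)*(-167))) - 20624*1/41467 = 5486/69138 - 20624/41467 = 5486*(1/69138) - 20624/41467 = 2743/34569 - 20624/41467 = -599207075/1433472723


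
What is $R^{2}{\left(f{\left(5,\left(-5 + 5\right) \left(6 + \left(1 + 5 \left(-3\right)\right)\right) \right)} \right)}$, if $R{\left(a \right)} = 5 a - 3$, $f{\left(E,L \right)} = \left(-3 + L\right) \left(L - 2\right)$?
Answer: $729$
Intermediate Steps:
$f{\left(E,L \right)} = \left(-3 + L\right) \left(-2 + L\right)$
$R{\left(a \right)} = -3 + 5 a$
$R^{2}{\left(f{\left(5,\left(-5 + 5\right) \left(6 + \left(1 + 5 \left(-3\right)\right)\right) \right)} \right)} = \left(-3 + 5 \left(6 + \left(\left(-5 + 5\right) \left(6 + \left(1 + 5 \left(-3\right)\right)\right)\right)^{2} - 5 \left(-5 + 5\right) \left(6 + \left(1 + 5 \left(-3\right)\right)\right)\right)\right)^{2} = \left(-3 + 5 \left(6 + \left(0 \left(6 + \left(1 - 15\right)\right)\right)^{2} - 5 \cdot 0 \left(6 + \left(1 - 15\right)\right)\right)\right)^{2} = \left(-3 + 5 \left(6 + \left(0 \left(6 - 14\right)\right)^{2} - 5 \cdot 0 \left(6 - 14\right)\right)\right)^{2} = \left(-3 + 5 \left(6 + \left(0 \left(-8\right)\right)^{2} - 5 \cdot 0 \left(-8\right)\right)\right)^{2} = \left(-3 + 5 \left(6 + 0^{2} - 0\right)\right)^{2} = \left(-3 + 5 \left(6 + 0 + 0\right)\right)^{2} = \left(-3 + 5 \cdot 6\right)^{2} = \left(-3 + 30\right)^{2} = 27^{2} = 729$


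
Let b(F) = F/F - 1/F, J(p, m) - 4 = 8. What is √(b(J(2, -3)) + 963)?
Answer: √34701/6 ≈ 31.047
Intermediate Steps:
J(p, m) = 12 (J(p, m) = 4 + 8 = 12)
b(F) = 1 - 1/F
√(b(J(2, -3)) + 963) = √((-1 + 12)/12 + 963) = √((1/12)*11 + 963) = √(11/12 + 963) = √(11567/12) = √34701/6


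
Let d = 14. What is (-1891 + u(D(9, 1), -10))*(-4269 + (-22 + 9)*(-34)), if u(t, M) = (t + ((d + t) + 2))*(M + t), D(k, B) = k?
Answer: 7366975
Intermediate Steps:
u(t, M) = (16 + 2*t)*(M + t) (u(t, M) = (t + ((14 + t) + 2))*(M + t) = (t + (16 + t))*(M + t) = (16 + 2*t)*(M + t))
(-1891 + u(D(9, 1), -10))*(-4269 + (-22 + 9)*(-34)) = (-1891 + (2*9² + 16*(-10) + 16*9 + 2*(-10)*9))*(-4269 + (-22 + 9)*(-34)) = (-1891 + (2*81 - 160 + 144 - 180))*(-4269 - 13*(-34)) = (-1891 + (162 - 160 + 144 - 180))*(-4269 + 442) = (-1891 - 34)*(-3827) = -1925*(-3827) = 7366975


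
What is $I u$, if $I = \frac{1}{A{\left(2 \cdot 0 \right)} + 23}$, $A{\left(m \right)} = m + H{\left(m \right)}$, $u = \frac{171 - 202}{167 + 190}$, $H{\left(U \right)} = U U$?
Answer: $- \frac{31}{8211} \approx -0.0037754$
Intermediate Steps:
$H{\left(U \right)} = U^{2}$
$u = - \frac{31}{357} \approx -0.086835$
$A{\left(m \right)} = m + m^{2}$
$I = \frac{1}{23}$ ($I = \frac{1}{2 \cdot 0 \left(1 + 2 \cdot 0\right) + 23} = \frac{1}{0 \left(1 + 0\right) + 23} = \frac{1}{0 \cdot 1 + 23} = \frac{1}{0 + 23} = \frac{1}{23} \approx 0.043478$)
$I u = \frac{1}{23} \left(- \frac{31}{357}\right) = - \frac{31}{8211}$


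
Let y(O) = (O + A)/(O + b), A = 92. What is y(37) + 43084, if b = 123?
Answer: 6893569/160 ≈ 43085.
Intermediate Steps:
y(O) = (92 + O)/(123 + O) (y(O) = (O + 92)/(O + 123) = (92 + O)/(123 + O))
y(37) + 43084 = (92 + 37)/(123 + 37) + 43084 = 129/160 + 43084 = 6893569/160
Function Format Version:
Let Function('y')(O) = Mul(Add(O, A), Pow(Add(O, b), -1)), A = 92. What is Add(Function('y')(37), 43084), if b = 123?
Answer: Rational(6893569, 160) ≈ 43085.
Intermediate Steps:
Function('y')(O) = Mul(Pow(Add(123, O), -1), Add(92, O)) (Function('y')(O) = Mul(Add(O, 92), Pow(Add(O, 123), -1)) = Mul(Add(92, O), Pow(Add(123, O), -1)) = Mul(Pow(Add(123, O), -1), Add(92, O)))
Add(Function('y')(37), 43084) = Add(Mul(Pow(Add(123, 37), -1), Add(92, 37)), 43084) = Add(Mul(Pow(160, -1), 129), 43084) = Add(Mul(Rational(1, 160), 129), 43084) = Add(Rational(129, 160), 43084) = Rational(6893569, 160)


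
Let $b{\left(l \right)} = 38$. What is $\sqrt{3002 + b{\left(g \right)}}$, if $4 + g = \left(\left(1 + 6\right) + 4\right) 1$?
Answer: $4 \sqrt{190} \approx 55.136$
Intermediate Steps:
$g = 7$ ($g = -4 + \left(\left(1 + 6\right) + 4\right) 1 = -4 + \left(7 + 4\right) 1 = -4 + 11 \cdot 1 = -4 + 11 = 7$)
$\sqrt{3002 + b{\left(g \right)}} = \sqrt{3002 + 38} = \sqrt{3040} = 4 \sqrt{190}$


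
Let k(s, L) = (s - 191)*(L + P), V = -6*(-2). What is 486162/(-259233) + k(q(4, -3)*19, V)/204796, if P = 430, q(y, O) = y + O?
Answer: -9939330212/4424156789 ≈ -2.2466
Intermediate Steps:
q(y, O) = O + y
V = 12
k(s, L) = (-191 + s)*(430 + L) (k(s, L) = (s - 191)*(L + 430) = (-191 + s)*(430 + L))
486162/(-259233) + k(q(4, -3)*19, V)/204796 = 486162/(-259233) + (-82130 - 191*12 + 430*((-3 + 4)*19) + 12*((-3 + 4)*19))/204796 = 486162*(-1/259233) + (-82130 - 2292 + 430*(1*19) + 12*(1*19))*(1/204796) = -162054/86411 + (-82130 - 2292 + 430*19 + 12*19)*(1/204796) = -162054/86411 + (-82130 - 2292 + 8170 + 228)*(1/204796) = -162054/86411 - 76024*1/204796 = -162054/86411 - 19006/51199 = -9939330212/4424156789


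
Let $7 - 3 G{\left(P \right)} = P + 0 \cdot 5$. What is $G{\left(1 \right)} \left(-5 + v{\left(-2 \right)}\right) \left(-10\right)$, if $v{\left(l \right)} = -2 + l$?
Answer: $180$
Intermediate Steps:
$G{\left(P \right)} = \frac{7}{3} - \frac{P}{3}$ ($G{\left(P \right)} = \frac{7}{3} - \frac{P + 0 \cdot 5}{3} = \frac{7}{3} - \frac{P + 0}{3} = \frac{7}{3} - \frac{P}{3}$)
$G{\left(1 \right)} \left(-5 + v{\left(-2 \right)}\right) \left(-10\right) = \left(\frac{7}{3} - \frac{1}{3}\right) \left(-5 - 4\right) \left(-10\right) = 2 \left(-9\right) \left(-10\right) = \left(-18\right) \left(-10\right) = 180$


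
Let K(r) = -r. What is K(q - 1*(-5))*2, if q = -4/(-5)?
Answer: -58/5 ≈ -11.600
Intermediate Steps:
q = 4/5 (q = -4*(-1/5) = 4/5 ≈ 0.80000)
K(q - 1*(-5))*2 = -(4/5 - 1*(-5))*2 = -(4/5 + 5)*2 = -1*29/5*2 = -29/5*2 = -58/5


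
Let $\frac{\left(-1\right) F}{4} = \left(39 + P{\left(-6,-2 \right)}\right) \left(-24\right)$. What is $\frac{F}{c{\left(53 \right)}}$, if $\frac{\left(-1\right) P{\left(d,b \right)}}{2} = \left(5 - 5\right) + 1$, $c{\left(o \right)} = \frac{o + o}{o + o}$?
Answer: $3552$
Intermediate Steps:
$c{\left(o \right)} = 1$ ($c{\left(o \right)} = \frac{2 o}{2 o} = 2 o \frac{1}{2 o} = 1$)
$P{\left(d,b \right)} = -2$ ($P{\left(d,b \right)} = - 2 \left(\left(5 - 5\right) + 1\right) = - 2 \left(0 + 1\right) = \left(-2\right) 1 = -2$)
$F = 3552$ ($F = - 4 \left(39 - 2\right) \left(-24\right) = - 4 \cdot 37 \left(-24\right) = \left(-4\right) \left(-888\right) = 3552$)
$\frac{F}{c{\left(53 \right)}} = \frac{3552}{1} = 3552 \cdot 1 = 3552$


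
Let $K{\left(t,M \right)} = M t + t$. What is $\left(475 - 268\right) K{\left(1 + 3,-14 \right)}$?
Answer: $-10764$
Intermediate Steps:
$K{\left(t,M \right)} = t + M t$
$\left(475 - 268\right) K{\left(1 + 3,-14 \right)} = \left(475 - 268\right) \left(1 + 3\right) \left(1 - 14\right) = 207 \cdot 4 \left(-13\right) = 207 \left(-52\right) = -10764$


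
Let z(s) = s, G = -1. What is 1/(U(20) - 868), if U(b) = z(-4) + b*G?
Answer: -1/892 ≈ -0.0011211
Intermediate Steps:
U(b) = -4 - b (U(b) = -4 + b*(-1) = -4 - b)
1/(U(20) - 868) = 1/((-4 - 1*20) - 868) = 1/((-4 - 20) - 868) = 1/(-24 - 868) = 1/(-892) = -1/892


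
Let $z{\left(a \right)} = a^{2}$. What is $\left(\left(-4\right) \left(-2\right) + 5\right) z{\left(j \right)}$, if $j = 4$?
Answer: $208$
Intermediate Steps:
$\left(\left(-4\right) \left(-2\right) + 5\right) z{\left(j \right)} = \left(\left(-4\right) \left(-2\right) + 5\right) 4^{2} = \left(8 + 5\right) 16 = 13 \cdot 16 = 208$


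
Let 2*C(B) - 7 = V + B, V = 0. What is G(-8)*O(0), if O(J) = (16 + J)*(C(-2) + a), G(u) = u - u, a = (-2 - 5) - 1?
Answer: 0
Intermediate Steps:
a = -8 (a = -7 - 1 = -8)
G(u) = 0
C(B) = 7/2 + B/2 (C(B) = 7/2 + (0 + B)/2 = 7/2 + B/2)
O(J) = -88 - 11*J/2 (O(J) = (16 + J)*((7/2 + (1/2)*(-2)) - 8) = (16 + J)*((7/2 - 1) - 8) = (16 + J)*(5/2 - 8) = (16 + J)*(-11/2) = -88 - 11*J/2)
G(-8)*O(0) = 0*(-88 - 11/2*0) = 0*(-88 + 0) = 0*(-88) = 0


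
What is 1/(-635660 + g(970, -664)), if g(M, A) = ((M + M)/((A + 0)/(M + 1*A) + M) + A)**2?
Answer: -5481773521/1082222346486664 ≈ -5.0653e-6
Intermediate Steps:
g(M, A) = (A + 2*M/(M + A/(A + M)))**2 (g(M, A) = ((2*M)/(A/(M + A) + M) + A)**2 = ((2*M)/(A/(A + M) + M) + A)**2 = ((2*M)/(M + A/(A + M)) + A)**2 = (2*M/(M + A/(A + M)) + A)**2 = (A + 2*M/(M + A/(A + M)))**2)
1/(-635660 + g(970, -664)) = 1/(-635660 + ((-664)**2 + 2*970**2 - 664*970**2 + 970*(-664)**2 + 2*(-664)*970)**2/(-664 + 970**2 - 664*970)**2) = 1/(-635660 + (440896 + 2*940900 - 664*940900 + 970*440896 - 1288160)**2/(-664 + 940900 - 644080)**2) = 1/(-635660 + (440896 + 1881800 - 624757600 + 427669120 - 1288160)**2/296156**2) = 1/(-635660 + (1/87708376336)*(-196053944)**2) = 1/(-635660 + (1/87708376336)*38437148957955136) = 1/(-635660 + 2402321809872196/5481773521) = 1/(-1082222346486664/5481773521) = -5481773521/1082222346486664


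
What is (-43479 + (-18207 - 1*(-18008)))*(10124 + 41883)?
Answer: -2271561746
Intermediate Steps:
(-43479 + (-18207 - 1*(-18008)))*(10124 + 41883) = (-43479 + (-18207 + 18008))*52007 = (-43479 - 199)*52007 = -43678*52007 = -2271561746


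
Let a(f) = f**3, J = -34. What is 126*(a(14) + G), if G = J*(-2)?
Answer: 354312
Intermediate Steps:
G = 68 (G = -34*(-2) = 68)
126*(a(14) + G) = 126*(14**3 + 68) = 126*(2744 + 68) = 126*2812 = 354312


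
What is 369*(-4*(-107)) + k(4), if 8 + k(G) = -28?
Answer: 157896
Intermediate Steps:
k(G) = -36 (k(G) = -8 - 28 = -36)
369*(-4*(-107)) + k(4) = 369*(-4*(-107)) - 36 = 369*428 - 36 = 157932 - 36 = 157896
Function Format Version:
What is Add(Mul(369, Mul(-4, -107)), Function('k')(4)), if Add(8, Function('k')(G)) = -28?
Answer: 157896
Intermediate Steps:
Function('k')(G) = -36 (Function('k')(G) = Add(-8, -28) = -36)
Add(Mul(369, Mul(-4, -107)), Function('k')(4)) = Add(Mul(369, Mul(-4, -107)), -36) = Add(Mul(369, 428), -36) = Add(157932, -36) = 157896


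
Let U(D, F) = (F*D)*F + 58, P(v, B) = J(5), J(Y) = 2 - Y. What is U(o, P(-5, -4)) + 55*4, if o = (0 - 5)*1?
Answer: 233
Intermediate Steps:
P(v, B) = -3 (P(v, B) = 2 - 1*5 = 2 - 5 = -3)
o = -5 (o = -5*1 = -5)
U(D, F) = 58 + D*F² (U(D, F) = (D*F)*F + 58 = D*F² + 58 = 58 + D*F²)
U(o, P(-5, -4)) + 55*4 = (58 - 5*(-3)²) + 55*4 = (58 - 5*9) + 220 = (58 - 45) + 220 = 13 + 220 = 233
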